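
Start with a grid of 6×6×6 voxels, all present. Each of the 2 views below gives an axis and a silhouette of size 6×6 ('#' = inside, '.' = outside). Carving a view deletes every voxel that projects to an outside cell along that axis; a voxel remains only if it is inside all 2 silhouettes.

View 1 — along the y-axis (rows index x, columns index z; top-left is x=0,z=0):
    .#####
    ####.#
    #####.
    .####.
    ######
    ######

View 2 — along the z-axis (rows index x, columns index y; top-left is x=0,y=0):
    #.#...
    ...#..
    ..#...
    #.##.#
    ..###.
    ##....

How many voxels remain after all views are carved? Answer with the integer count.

voxel count = 66

before carving: 216 voxels (6×6×6)
[1] y-view keeps 31 columns → grid now 186
[2] z-view keeps 13 columns → grid now 66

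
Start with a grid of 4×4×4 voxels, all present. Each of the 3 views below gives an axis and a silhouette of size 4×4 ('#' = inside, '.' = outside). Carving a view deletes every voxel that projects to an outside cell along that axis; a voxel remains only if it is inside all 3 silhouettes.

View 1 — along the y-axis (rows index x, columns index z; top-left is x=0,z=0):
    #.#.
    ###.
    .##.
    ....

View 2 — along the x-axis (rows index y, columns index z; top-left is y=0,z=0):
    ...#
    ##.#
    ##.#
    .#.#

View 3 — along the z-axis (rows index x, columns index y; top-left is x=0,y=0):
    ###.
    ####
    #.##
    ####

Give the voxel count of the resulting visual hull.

before carving: 64 voxels (4×4×4)
carve view 1 (along y, XZ-mask fill 7/16): 28 voxels remain
carve view 2 (along x, YZ-mask fill 9/16): 10 voxels remain
carve view 3 (along z, XY-mask fill 14/16): 9 voxels remain

|visual hull| = 9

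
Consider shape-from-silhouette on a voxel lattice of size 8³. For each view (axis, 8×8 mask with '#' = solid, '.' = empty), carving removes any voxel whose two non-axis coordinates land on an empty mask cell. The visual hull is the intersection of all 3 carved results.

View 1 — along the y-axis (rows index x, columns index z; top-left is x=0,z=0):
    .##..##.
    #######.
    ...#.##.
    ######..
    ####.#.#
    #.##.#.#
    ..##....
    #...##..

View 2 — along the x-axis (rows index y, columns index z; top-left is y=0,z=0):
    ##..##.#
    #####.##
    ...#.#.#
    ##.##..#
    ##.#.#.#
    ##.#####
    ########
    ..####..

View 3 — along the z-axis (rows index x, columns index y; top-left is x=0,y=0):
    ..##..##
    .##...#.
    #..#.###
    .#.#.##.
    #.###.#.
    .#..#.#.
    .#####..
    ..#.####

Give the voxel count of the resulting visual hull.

|visual hull| = 105

start: 8×8×8 = 512 voxels
after view 1 [y-axis, 36 of 64 cells solid] → remaining = 288
after view 2 [x-axis, 44 of 64 cells solid] → remaining = 197
after view 3 [z-axis, 34 of 64 cells solid] → remaining = 105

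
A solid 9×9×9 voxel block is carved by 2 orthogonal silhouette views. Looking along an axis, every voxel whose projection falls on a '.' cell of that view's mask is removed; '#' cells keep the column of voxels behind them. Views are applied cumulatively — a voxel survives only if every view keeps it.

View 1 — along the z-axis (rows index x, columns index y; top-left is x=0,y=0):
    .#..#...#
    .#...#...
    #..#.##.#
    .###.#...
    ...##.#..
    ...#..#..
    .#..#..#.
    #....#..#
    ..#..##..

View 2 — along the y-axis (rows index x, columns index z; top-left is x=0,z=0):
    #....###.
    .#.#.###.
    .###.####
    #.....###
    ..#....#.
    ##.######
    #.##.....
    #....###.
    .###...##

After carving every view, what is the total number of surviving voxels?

voxel count = 131

full grid |V| = 729
carve view 1 (along z, XY-mask fill 28/81): 252 voxels remain
carve view 2 (along y, XZ-mask fill 42/81): 131 voxels remain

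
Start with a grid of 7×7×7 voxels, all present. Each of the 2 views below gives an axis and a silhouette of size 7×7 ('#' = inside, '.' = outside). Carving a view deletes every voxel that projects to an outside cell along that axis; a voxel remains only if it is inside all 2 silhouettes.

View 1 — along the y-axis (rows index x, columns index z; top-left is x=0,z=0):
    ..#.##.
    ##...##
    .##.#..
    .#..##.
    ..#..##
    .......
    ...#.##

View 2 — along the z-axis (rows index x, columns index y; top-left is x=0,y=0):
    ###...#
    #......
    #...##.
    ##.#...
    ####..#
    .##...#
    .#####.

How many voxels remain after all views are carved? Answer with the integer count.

voxel count = 64

full grid |V| = 343
[1] y-view keeps 19 columns → grid now 133
[2] z-view keeps 24 columns → grid now 64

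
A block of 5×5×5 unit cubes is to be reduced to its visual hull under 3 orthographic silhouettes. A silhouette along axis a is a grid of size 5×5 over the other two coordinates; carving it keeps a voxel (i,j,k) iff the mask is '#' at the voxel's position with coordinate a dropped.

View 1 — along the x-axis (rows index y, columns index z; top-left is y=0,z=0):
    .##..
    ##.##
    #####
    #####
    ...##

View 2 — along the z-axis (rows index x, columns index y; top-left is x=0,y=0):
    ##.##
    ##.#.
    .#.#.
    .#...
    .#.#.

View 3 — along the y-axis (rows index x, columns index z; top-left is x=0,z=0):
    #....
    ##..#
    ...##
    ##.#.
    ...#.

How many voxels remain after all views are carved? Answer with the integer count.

start: 5×5×5 = 125 voxels
step 1: project along x, AND mask (18/25) → |grid| = 90
step 2: project along z, AND mask (12/25) → |grid| = 46
step 3: project along y, AND mask (10/25) → |grid| = 18

18 voxels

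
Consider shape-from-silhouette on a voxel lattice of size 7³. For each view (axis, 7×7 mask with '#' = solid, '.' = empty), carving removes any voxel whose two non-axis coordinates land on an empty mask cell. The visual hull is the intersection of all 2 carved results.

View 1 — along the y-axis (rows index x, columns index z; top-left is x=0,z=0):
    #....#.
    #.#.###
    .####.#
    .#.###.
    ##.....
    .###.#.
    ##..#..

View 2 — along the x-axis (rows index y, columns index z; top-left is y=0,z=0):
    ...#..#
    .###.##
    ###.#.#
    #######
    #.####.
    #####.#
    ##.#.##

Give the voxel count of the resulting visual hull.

remaining voxels: 122

full grid |V| = 343
  1. axis=1 (XZ plane), |mask|=25  ⇒  voxels=175
  2. axis=0 (YZ plane), |mask|=35  ⇒  voxels=122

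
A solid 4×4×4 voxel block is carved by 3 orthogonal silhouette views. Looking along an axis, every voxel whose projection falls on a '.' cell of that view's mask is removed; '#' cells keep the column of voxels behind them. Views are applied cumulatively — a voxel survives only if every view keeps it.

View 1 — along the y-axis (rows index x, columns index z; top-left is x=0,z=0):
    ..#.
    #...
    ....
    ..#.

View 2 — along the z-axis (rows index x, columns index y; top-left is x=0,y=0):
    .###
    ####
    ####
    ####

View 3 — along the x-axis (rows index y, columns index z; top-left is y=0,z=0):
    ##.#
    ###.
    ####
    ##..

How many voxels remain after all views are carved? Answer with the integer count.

before carving: 64 voxels (4×4×4)
carve view 1 (along y, XZ-mask fill 3/16): 12 voxels remain
carve view 2 (along z, XY-mask fill 15/16): 11 voxels remain
carve view 3 (along x, YZ-mask fill 12/16): 8 voxels remain

voxel count = 8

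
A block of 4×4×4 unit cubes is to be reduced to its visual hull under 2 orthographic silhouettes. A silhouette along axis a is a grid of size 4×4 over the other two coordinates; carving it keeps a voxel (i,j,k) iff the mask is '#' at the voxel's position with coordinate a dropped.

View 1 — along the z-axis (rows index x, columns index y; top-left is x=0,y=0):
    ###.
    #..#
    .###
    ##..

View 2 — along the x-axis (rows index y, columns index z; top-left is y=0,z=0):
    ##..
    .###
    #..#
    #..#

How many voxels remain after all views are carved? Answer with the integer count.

23 voxels

start: 4×4×4 = 64 voxels
  1. axis=2 (XY plane), |mask|=10  ⇒  voxels=40
  2. axis=0 (YZ plane), |mask|=9  ⇒  voxels=23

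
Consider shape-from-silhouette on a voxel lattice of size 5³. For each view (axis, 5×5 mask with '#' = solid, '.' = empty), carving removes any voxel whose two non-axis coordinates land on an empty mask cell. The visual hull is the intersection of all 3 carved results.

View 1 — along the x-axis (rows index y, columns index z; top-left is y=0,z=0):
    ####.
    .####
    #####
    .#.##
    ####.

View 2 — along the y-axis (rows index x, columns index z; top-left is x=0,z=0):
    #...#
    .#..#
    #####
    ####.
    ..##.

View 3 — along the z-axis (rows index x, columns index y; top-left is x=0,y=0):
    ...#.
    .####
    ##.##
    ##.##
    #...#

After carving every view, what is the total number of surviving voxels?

40 voxels

start: 5×5×5 = 125 voxels
step 1: project along x, AND mask (20/25) → |grid| = 100
step 2: project along y, AND mask (15/25) → |grid| = 60
step 3: project along z, AND mask (15/25) → |grid| = 40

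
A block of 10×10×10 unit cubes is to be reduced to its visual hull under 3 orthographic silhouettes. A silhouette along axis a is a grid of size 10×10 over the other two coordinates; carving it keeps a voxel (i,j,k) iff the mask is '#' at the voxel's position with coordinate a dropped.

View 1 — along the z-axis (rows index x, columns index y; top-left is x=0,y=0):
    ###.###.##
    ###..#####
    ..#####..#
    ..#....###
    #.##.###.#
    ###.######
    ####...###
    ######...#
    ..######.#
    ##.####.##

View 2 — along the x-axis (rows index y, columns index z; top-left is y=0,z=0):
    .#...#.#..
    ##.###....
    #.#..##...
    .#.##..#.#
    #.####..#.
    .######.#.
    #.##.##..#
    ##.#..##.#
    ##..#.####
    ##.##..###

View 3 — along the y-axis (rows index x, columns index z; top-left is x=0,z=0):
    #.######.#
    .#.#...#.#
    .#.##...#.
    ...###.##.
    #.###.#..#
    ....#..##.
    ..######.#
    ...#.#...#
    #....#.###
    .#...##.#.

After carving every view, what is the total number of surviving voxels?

voxel count = 189

before carving: 1000 voxels (10×10×10)
step 1: project along z, AND mask (71/100) → |grid| = 710
step 2: project along x, AND mask (56/100) → |grid| = 399
step 3: project along y, AND mask (49/100) → |grid| = 189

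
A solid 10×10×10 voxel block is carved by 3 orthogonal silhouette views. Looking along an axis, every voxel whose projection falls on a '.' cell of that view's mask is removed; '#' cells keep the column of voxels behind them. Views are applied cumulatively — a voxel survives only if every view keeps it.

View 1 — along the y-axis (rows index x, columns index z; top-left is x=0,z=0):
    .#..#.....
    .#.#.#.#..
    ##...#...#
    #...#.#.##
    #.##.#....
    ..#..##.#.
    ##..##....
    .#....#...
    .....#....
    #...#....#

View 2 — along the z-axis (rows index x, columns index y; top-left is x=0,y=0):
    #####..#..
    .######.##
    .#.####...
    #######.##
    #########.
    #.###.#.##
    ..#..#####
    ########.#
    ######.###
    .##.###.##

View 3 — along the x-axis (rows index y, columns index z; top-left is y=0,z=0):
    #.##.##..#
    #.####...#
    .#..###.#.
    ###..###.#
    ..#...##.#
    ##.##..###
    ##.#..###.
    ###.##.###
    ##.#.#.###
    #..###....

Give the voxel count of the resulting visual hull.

initial block: 10^3 = 1000
after view 1 [y-axis, 33 of 100 cells solid] → remaining = 330
after view 2 [z-axis, 75 of 100 cells solid] → remaining = 245
after view 3 [x-axis, 60 of 100 cells solid] → remaining = 152

remaining voxels: 152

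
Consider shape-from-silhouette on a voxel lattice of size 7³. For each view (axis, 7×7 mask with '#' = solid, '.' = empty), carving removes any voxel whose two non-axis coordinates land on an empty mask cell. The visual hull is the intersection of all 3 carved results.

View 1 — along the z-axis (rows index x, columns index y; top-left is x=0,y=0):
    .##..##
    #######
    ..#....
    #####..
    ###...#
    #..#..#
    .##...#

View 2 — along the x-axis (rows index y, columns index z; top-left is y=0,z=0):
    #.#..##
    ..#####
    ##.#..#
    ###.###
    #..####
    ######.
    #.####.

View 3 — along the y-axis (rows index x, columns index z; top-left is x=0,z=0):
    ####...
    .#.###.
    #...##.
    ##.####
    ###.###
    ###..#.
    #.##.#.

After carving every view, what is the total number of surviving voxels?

voxel count = 87

start: 7×7×7 = 343 voxels
after view 1 [z-axis, 27 of 49 cells solid] → remaining = 189
after view 2 [x-axis, 35 of 49 cells solid] → remaining = 130
after view 3 [y-axis, 31 of 49 cells solid] → remaining = 87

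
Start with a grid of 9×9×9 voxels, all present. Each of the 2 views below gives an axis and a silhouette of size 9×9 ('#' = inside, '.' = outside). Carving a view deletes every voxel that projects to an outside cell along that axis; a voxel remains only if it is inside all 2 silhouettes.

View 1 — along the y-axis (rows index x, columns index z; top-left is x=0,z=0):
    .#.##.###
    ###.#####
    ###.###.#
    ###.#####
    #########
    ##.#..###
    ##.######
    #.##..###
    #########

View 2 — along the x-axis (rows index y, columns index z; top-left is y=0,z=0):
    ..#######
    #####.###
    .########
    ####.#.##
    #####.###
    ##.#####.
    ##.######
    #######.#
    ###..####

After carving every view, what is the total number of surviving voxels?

remaining voxels: 509

before carving: 729 voxels (9×9×9)
after view 1 [y-axis, 67 of 81 cells solid] → remaining = 603
after view 2 [x-axis, 68 of 81 cells solid] → remaining = 509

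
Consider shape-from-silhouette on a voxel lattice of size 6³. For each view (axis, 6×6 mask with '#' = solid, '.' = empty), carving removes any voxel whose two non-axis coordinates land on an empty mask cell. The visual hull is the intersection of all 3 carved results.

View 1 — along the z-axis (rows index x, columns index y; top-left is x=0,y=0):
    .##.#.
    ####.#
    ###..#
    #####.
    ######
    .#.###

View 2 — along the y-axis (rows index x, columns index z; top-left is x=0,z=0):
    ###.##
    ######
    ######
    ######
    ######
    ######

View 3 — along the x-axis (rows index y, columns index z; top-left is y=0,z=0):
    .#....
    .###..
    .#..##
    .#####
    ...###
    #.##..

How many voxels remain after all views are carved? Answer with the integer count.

initial block: 6^3 = 216
  1. axis=2 (XY plane), |mask|=27  ⇒  voxels=162
  2. axis=1 (XZ plane), |mask|=35  ⇒  voxels=159
  3. axis=0 (YZ plane), |mask|=18  ⇒  voxels=79

|visual hull| = 79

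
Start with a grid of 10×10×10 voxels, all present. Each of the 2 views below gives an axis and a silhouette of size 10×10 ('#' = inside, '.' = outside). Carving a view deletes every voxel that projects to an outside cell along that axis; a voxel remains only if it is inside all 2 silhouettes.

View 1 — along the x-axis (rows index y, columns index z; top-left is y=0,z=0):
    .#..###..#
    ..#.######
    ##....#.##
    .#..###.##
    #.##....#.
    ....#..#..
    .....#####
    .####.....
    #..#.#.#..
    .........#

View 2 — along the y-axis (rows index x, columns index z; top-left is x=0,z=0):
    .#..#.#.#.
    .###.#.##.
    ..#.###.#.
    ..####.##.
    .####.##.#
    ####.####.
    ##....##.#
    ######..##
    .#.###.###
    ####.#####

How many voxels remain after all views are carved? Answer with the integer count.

remaining voxels: 279

before carving: 1000 voxels (10×10×10)
after view 1 [x-axis, 43 of 100 cells solid] → remaining = 430
after view 2 [y-axis, 65 of 100 cells solid] → remaining = 279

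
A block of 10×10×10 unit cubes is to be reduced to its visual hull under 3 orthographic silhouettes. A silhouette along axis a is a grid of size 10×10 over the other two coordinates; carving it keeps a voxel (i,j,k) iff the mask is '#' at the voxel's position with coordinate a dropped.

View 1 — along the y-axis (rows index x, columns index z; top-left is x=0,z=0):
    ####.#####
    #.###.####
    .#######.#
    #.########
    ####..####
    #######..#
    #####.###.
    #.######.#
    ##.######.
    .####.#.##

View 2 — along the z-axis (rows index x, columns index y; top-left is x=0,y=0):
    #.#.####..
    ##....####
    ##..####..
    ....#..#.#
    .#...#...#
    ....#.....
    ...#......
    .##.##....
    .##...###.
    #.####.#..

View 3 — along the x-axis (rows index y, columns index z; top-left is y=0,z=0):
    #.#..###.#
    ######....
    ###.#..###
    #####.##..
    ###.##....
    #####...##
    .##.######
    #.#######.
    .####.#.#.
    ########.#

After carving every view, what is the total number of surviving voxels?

|visual hull| = 225

full grid |V| = 1000
  1. axis=1 (XZ plane), |mask|=81  ⇒  voxels=810
  2. axis=2 (XY plane), |mask|=41  ⇒  voxels=331
  3. axis=0 (YZ plane), |mask|=69  ⇒  voxels=225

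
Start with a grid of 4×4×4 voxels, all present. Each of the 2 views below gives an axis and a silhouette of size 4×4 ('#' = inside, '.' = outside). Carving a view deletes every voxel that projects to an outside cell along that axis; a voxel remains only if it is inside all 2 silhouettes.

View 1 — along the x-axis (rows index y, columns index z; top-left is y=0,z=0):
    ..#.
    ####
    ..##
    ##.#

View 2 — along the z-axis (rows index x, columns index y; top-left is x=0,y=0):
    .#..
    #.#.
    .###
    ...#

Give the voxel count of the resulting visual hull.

|visual hull| = 19

start: 4×4×4 = 64 voxels
  1. axis=0 (YZ plane), |mask|=10  ⇒  voxels=40
  2. axis=2 (XY plane), |mask|=7  ⇒  voxels=19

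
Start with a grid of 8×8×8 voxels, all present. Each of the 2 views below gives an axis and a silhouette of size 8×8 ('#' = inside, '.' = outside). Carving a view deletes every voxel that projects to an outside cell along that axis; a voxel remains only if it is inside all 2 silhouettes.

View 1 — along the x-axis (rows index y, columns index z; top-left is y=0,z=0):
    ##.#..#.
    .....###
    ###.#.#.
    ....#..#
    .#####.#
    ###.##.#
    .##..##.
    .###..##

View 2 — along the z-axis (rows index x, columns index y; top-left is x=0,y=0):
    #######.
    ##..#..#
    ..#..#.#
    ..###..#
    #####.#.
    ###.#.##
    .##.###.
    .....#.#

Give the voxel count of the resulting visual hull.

|visual hull| = 168

full grid |V| = 512
after view 1 [x-axis, 35 of 64 cells solid] → remaining = 280
after view 2 [z-axis, 37 of 64 cells solid] → remaining = 168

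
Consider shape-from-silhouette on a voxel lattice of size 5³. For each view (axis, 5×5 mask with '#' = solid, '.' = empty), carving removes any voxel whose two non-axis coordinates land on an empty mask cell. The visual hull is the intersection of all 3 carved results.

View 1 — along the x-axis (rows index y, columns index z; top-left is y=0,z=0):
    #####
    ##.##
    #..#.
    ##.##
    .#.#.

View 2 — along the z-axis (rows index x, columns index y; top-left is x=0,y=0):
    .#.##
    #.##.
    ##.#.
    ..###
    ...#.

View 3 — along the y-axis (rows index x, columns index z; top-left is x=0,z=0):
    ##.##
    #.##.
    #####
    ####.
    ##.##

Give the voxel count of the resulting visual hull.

before carving: 125 voxels (5×5×5)
step 1: project along x, AND mask (17/25) → |grid| = 85
step 2: project along z, AND mask (13/25) → |grid| = 46
step 3: project along y, AND mask (20/25) → |grid| = 41

voxel count = 41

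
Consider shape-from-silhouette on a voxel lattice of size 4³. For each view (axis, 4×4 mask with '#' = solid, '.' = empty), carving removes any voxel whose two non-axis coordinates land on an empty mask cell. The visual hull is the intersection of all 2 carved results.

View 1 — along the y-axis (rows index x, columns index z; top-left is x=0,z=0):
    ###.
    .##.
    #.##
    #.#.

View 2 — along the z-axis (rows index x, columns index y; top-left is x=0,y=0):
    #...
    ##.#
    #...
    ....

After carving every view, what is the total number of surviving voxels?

start: 4×4×4 = 64 voxels
after view 1 [y-axis, 10 of 16 cells solid] → remaining = 40
after view 2 [z-axis, 5 of 16 cells solid] → remaining = 12

12 voxels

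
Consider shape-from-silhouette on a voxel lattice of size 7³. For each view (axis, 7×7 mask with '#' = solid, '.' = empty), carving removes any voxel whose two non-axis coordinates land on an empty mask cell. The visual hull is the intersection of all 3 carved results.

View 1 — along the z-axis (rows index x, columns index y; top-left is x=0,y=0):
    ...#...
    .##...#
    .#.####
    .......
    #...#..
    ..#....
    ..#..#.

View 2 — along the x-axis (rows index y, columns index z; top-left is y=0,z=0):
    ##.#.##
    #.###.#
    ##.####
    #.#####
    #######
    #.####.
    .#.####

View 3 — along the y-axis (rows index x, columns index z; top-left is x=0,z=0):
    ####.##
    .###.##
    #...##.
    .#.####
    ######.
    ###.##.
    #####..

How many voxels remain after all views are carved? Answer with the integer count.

initial block: 7^3 = 343
V1 z: intersect with XY mask (14 set) -- 98 left
V2 x: intersect with YZ mask (39 set) -- 79 left
V3 y: intersect with XZ mask (35 set) -- 51 left

|visual hull| = 51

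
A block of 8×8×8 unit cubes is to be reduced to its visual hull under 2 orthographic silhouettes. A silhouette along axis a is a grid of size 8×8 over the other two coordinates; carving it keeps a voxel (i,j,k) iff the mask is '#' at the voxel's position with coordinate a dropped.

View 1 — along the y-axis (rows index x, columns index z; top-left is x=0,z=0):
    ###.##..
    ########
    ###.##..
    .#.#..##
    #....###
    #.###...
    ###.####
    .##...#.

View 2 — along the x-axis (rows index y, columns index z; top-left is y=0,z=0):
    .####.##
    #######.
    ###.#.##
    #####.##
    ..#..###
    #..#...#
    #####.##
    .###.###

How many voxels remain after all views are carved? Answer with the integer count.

voxel count = 229

before carving: 512 voxels (8×8×8)
after view 1 [y-axis, 40 of 64 cells solid] → remaining = 320
after view 2 [x-axis, 46 of 64 cells solid] → remaining = 229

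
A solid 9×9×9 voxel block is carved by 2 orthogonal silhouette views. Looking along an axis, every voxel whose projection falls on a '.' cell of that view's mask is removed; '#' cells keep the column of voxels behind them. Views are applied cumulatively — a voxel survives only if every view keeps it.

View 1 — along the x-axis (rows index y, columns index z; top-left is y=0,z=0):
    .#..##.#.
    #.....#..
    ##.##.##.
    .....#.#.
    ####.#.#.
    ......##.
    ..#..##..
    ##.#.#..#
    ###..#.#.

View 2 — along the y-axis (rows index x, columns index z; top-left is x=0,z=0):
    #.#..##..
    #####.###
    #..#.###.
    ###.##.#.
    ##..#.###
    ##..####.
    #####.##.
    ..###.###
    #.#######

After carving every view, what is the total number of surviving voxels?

initial block: 9^3 = 729
V1 x: intersect with YZ mask (35 set) -- 315 left
V2 y: intersect with XZ mask (56 set) -- 226 left

remaining voxels: 226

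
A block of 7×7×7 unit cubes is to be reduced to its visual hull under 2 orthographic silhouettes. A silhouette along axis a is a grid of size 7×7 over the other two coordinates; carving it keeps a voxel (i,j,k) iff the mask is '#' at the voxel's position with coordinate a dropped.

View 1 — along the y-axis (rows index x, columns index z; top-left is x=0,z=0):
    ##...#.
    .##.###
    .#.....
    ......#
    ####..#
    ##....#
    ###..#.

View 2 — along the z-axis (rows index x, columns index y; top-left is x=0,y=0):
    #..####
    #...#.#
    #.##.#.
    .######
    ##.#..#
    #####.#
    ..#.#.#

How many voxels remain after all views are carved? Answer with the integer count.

start: 7×7×7 = 343 voxels
[1] y-view keeps 22 columns → grid now 154
[2] z-view keeps 31 columns → grid now 90

90 voxels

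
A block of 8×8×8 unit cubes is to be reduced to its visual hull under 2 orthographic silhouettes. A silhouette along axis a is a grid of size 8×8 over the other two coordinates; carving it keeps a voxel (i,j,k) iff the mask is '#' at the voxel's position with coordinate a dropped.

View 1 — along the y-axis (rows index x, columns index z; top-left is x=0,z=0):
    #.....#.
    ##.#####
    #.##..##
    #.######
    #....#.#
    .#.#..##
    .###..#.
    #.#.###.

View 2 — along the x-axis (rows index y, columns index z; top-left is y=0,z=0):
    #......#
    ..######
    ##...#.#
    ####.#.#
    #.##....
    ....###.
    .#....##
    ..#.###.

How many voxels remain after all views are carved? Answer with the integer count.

voxel count = 146

start: 8×8×8 = 512 voxels
V1 y: intersect with XZ mask (37 set) -- 296 left
V2 x: intersect with YZ mask (31 set) -- 146 left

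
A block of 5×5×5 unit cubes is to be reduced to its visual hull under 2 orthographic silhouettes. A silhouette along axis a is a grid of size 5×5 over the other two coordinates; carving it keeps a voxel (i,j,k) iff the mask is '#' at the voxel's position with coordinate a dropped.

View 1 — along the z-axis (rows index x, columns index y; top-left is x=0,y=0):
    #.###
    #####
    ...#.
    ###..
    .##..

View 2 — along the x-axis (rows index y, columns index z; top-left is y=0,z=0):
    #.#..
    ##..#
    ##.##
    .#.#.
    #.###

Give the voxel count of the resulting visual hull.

45 voxels

before carving: 125 voxels (5×5×5)
V1 z: intersect with XY mask (15 set) -- 75 left
V2 x: intersect with YZ mask (15 set) -- 45 left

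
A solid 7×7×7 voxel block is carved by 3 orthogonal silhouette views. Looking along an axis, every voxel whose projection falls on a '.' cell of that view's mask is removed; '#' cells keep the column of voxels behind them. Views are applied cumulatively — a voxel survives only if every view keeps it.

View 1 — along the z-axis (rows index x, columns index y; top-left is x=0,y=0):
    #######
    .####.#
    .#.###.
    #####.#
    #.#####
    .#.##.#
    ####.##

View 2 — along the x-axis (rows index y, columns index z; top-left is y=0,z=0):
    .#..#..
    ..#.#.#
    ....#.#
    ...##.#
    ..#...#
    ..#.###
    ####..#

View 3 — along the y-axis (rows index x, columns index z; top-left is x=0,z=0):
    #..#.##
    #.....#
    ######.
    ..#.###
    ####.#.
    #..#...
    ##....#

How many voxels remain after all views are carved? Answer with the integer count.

before carving: 343 voxels (7×7×7)
  1. axis=2 (XY plane), |mask|=38  ⇒  voxels=266
  2. axis=0 (YZ plane), |mask|=21  ⇒  voxels=115
  3. axis=1 (XZ plane), |mask|=26  ⇒  voxels=56

voxel count = 56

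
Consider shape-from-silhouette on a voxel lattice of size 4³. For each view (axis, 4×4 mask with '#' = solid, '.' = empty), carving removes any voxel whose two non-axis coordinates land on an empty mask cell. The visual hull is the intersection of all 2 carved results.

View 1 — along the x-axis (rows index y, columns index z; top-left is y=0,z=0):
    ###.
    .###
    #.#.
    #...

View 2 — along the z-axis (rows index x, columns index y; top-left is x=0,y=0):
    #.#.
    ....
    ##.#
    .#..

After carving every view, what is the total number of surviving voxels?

15 voxels

before carving: 64 voxels (4×4×4)
carve view 1 (along x, YZ-mask fill 9/16): 36 voxels remain
carve view 2 (along z, XY-mask fill 6/16): 15 voxels remain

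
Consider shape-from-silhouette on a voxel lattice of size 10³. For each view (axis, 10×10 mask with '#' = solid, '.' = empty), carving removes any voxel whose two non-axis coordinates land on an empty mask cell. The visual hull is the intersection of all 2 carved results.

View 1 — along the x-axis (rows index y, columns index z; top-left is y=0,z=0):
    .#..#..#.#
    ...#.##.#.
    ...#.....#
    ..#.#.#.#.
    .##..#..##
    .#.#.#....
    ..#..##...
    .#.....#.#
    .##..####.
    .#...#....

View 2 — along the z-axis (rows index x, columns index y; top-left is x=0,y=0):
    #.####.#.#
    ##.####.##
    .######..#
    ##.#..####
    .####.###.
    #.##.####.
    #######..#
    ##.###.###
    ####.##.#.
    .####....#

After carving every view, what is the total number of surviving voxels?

256 voxels

full grid |V| = 1000
carve view 1 (along x, YZ-mask fill 36/100): 360 voxels remain
carve view 2 (along z, XY-mask fill 71/100): 256 voxels remain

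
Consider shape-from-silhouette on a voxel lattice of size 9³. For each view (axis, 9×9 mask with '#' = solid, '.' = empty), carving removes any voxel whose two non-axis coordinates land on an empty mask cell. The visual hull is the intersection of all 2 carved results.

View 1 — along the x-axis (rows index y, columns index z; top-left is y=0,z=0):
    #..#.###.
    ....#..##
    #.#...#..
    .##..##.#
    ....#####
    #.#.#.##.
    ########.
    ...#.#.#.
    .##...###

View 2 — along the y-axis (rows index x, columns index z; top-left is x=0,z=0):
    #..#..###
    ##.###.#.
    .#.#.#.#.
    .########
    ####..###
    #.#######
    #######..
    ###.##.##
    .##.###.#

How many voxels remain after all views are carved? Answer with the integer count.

full grid |V| = 729
carve view 1 (along x, YZ-mask fill 42/81): 378 voxels remain
carve view 2 (along y, XZ-mask fill 58/81): 270 voxels remain

voxel count = 270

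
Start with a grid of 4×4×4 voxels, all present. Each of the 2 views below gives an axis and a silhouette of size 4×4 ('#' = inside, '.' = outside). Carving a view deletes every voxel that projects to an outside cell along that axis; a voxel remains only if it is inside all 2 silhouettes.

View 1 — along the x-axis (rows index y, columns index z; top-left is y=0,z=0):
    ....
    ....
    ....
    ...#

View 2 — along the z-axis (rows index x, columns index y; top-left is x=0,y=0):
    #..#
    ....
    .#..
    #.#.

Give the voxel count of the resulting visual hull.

voxel count = 1

before carving: 64 voxels (4×4×4)
carve view 1 (along x, YZ-mask fill 1/16): 4 voxels remain
carve view 2 (along z, XY-mask fill 5/16): 1 voxels remain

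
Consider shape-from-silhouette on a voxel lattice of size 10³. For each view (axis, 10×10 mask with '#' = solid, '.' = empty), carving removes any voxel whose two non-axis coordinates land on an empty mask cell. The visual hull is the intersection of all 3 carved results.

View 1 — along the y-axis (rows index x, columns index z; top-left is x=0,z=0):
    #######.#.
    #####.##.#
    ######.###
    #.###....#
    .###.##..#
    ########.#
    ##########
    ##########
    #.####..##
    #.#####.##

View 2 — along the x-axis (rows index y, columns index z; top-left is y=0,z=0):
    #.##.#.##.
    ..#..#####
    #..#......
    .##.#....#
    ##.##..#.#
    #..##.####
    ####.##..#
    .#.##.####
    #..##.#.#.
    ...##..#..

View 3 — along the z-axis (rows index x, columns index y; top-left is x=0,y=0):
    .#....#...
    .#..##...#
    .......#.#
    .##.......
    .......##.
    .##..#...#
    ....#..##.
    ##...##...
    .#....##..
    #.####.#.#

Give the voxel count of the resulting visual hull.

start: 10×10×10 = 1000 voxels
carve view 1 (along y, XZ-mask fill 80/100): 800 voxels remain
carve view 2 (along x, YZ-mask fill 53/100): 429 voxels remain
carve view 3 (along z, XY-mask fill 33/100): 148 voxels remain

voxel count = 148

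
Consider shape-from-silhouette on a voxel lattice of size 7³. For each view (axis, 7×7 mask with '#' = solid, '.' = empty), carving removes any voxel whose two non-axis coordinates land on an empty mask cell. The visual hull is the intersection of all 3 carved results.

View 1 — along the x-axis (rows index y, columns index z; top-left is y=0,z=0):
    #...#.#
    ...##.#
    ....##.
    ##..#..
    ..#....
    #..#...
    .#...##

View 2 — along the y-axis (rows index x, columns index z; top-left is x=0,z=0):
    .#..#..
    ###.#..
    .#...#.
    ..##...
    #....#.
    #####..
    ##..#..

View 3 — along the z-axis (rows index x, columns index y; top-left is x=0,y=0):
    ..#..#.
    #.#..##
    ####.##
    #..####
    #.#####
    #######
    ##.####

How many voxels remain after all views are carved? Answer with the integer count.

full grid |V| = 343
[1] x-view keeps 17 columns → grid now 119
[2] y-view keeps 20 columns → grid now 49
[3] z-view keeps 36 columns → grid now 37

remaining voxels: 37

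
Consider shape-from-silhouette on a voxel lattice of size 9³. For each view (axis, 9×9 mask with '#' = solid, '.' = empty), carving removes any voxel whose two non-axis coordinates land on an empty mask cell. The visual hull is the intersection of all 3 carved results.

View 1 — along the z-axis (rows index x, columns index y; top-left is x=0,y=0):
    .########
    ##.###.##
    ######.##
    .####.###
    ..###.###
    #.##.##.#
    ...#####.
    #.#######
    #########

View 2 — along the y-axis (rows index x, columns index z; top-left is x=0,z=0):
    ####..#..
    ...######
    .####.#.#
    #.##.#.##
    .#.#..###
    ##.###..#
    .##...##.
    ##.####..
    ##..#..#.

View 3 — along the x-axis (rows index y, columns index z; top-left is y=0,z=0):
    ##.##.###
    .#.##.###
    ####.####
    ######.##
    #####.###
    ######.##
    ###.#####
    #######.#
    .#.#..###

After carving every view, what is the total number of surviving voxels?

285 voxels

full grid |V| = 729
carve view 1 (along z, XY-mask fill 64/81): 576 voxels remain
carve view 2 (along y, XZ-mask fill 48/81): 342 voxels remain
carve view 3 (along x, YZ-mask fill 66/81): 285 voxels remain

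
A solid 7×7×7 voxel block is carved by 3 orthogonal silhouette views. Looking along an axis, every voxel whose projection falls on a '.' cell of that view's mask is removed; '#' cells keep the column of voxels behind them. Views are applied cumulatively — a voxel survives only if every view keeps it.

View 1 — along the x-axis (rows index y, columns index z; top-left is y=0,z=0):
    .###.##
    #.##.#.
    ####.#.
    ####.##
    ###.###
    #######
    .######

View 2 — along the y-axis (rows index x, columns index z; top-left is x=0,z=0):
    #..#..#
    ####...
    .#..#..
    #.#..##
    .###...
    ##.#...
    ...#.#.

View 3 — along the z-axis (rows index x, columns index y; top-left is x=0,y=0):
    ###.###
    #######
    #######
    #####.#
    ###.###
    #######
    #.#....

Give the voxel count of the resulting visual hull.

103 voxels

start: 7×7×7 = 343 voxels
step 1: project along x, AND mask (39/49) → |grid| = 273
step 2: project along y, AND mask (21/49) → |grid| = 122
step 3: project along z, AND mask (41/49) → |grid| = 103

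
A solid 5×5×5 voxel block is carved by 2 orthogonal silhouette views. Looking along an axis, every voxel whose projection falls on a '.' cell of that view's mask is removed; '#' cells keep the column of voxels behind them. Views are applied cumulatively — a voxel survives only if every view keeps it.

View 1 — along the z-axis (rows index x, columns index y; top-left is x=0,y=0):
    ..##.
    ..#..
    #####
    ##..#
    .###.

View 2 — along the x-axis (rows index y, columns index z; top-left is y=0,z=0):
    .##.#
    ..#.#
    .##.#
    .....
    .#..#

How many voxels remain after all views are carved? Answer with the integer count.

start: 5×5×5 = 125 voxels
after view 1 [z-axis, 14 of 25 cells solid] → remaining = 70
after view 2 [x-axis, 10 of 25 cells solid] → remaining = 28

28 voxels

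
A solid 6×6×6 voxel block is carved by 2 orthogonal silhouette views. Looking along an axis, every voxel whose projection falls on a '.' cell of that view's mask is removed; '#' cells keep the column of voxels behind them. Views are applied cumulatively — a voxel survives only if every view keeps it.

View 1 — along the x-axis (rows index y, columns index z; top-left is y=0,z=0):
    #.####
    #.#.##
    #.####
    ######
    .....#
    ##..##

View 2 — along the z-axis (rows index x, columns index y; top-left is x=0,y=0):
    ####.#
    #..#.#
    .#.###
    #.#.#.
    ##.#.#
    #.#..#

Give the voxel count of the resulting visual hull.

remaining voxels: 98

initial block: 6^3 = 216
carve view 1 (along x, YZ-mask fill 25/36): 150 voxels remain
carve view 2 (along z, XY-mask fill 22/36): 98 voxels remain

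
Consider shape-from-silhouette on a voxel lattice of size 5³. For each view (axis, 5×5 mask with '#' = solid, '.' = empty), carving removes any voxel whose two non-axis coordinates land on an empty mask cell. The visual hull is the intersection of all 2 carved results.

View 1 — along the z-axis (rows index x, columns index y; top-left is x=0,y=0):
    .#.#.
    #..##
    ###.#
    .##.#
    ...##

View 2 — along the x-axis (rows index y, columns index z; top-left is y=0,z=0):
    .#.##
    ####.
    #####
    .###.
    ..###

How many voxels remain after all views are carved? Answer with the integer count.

full grid |V| = 125
[1] z-view keeps 14 columns → grid now 70
[2] x-view keeps 18 columns → grid now 49

49 voxels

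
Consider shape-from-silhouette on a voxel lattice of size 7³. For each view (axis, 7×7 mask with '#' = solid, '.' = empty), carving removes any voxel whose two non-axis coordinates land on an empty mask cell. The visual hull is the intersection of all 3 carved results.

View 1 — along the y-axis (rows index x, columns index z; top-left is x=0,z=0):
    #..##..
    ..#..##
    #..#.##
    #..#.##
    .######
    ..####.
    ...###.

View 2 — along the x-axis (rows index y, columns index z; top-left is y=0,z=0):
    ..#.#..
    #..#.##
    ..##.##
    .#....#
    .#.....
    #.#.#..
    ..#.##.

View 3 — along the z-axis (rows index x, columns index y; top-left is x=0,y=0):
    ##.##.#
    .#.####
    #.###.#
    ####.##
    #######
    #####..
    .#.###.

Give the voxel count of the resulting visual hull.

voxel count = 52

start: 7×7×7 = 343 voxels
V1 y: intersect with XZ mask (27 set) -- 189 left
V2 x: intersect with YZ mask (19 set) -- 74 left
V3 z: intersect with XY mask (37 set) -- 52 left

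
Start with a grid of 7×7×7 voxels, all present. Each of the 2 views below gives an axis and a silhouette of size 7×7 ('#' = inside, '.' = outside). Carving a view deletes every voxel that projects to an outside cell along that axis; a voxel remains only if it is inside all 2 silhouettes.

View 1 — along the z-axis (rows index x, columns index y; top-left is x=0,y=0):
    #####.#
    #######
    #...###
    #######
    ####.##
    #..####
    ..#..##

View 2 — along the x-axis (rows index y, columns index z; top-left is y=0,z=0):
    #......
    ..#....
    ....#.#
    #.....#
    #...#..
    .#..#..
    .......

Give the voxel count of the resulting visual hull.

start: 7×7×7 = 343 voxels
step 1: project along z, AND mask (38/49) → |grid| = 266
step 2: project along x, AND mask (10/49) → |grid| = 52

voxel count = 52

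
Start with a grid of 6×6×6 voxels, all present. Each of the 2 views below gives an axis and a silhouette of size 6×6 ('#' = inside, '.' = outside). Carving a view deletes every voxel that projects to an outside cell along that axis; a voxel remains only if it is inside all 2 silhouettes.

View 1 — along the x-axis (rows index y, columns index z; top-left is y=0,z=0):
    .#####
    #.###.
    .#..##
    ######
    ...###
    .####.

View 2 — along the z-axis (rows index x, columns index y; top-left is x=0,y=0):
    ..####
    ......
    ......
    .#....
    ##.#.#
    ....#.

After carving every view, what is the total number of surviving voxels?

|visual hull| = 42

before carving: 216 voxels (6×6×6)
carve view 1 (along x, YZ-mask fill 25/36): 150 voxels remain
carve view 2 (along z, XY-mask fill 10/36): 42 voxels remain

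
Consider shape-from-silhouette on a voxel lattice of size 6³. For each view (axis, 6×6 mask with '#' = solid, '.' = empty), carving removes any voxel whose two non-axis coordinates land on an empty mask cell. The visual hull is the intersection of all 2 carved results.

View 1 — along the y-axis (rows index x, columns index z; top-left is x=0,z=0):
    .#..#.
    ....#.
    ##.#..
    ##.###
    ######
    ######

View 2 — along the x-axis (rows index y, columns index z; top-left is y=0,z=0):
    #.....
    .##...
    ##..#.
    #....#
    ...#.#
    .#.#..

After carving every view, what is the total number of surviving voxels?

start: 6×6×6 = 216 voxels
step 1: project along y, AND mask (23/36) → |grid| = 138
step 2: project along x, AND mask (12/36) → |grid| = 48

|visual hull| = 48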